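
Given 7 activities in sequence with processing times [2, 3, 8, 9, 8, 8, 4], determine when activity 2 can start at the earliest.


Activity 2 starts after activities 1 through 1 complete.
Predecessor durations: [2]
ES = 2 = 2

2


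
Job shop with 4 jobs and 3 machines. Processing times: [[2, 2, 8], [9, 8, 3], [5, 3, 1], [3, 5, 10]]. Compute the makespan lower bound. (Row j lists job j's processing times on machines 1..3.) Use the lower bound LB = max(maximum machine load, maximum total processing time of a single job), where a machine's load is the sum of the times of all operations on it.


Machine loads:
  Machine 1: 2 + 9 + 5 + 3 = 19
  Machine 2: 2 + 8 + 3 + 5 = 18
  Machine 3: 8 + 3 + 1 + 10 = 22
Max machine load = 22
Job totals:
  Job 1: 12
  Job 2: 20
  Job 3: 9
  Job 4: 18
Max job total = 20
Lower bound = max(22, 20) = 22

22


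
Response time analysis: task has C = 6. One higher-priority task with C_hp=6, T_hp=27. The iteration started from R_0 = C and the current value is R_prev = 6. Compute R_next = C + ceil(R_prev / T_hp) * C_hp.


R_next = C + ceil(R_prev / T_hp) * C_hp
ceil(6 / 27) = ceil(0.2222) = 1
Interference = 1 * 6 = 6
R_next = 6 + 6 = 12

12


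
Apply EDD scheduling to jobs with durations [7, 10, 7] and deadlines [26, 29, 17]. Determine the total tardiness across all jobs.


Sort by due date (EDD order): [(7, 17), (7, 26), (10, 29)]
Compute completion times and tardiness:
  Job 1: p=7, d=17, C=7, tardiness=max(0,7-17)=0
  Job 2: p=7, d=26, C=14, tardiness=max(0,14-26)=0
  Job 3: p=10, d=29, C=24, tardiness=max(0,24-29)=0
Total tardiness = 0

0


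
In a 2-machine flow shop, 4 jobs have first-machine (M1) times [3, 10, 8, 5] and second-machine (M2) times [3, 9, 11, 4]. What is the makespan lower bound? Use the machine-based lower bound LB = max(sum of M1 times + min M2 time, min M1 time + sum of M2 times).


LB1 = sum(M1 times) + min(M2 times) = 26 + 3 = 29
LB2 = min(M1 times) + sum(M2 times) = 3 + 27 = 30
Lower bound = max(LB1, LB2) = max(29, 30) = 30

30


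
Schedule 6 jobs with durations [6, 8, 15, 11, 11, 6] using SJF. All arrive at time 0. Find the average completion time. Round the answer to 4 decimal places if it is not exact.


SJF order (ascending): [6, 6, 8, 11, 11, 15]
Completion times:
  Job 1: burst=6, C=6
  Job 2: burst=6, C=12
  Job 3: burst=8, C=20
  Job 4: burst=11, C=31
  Job 5: burst=11, C=42
  Job 6: burst=15, C=57
Average completion = 168/6 = 28.0

28.0


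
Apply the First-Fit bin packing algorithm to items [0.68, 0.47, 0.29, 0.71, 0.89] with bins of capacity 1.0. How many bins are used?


Place items sequentially using First-Fit:
  Item 0.68 -> new Bin 1
  Item 0.47 -> new Bin 2
  Item 0.29 -> Bin 1 (now 0.97)
  Item 0.71 -> new Bin 3
  Item 0.89 -> new Bin 4
Total bins used = 4

4


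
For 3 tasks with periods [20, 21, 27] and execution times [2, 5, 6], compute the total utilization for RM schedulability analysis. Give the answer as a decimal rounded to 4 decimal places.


Compute individual utilizations (exact fractions):
  Task 1: C/T = 2/20 = 1/10 (approx. 0.1)
  Task 2: C/T = 5/21 (approx. 0.2381)
  Task 3: C/T = 6/27 = 2/9 (approx. 0.2222)
Total utilization U = 1/10 + 5/21 + 2/9 = 353/630
Rounded to 4 decimal places: U = 0.5603
RM (Liu & Layland) bound for 3 tasks = 0.779763; compare with U = 353/630 (approx. 0.560317)
U <= bound, so schedulable by RM sufficient condition.

0.5603


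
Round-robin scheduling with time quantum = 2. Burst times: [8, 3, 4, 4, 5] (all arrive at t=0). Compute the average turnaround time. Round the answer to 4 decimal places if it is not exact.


Time quantum = 2
Execution trace:
  J1 runs 2 units, time = 2
  J2 runs 2 units, time = 4
  J3 runs 2 units, time = 6
  J4 runs 2 units, time = 8
  J5 runs 2 units, time = 10
  J1 runs 2 units, time = 12
  J2 runs 1 units, time = 13
  J3 runs 2 units, time = 15
  J4 runs 2 units, time = 17
  J5 runs 2 units, time = 19
  J1 runs 2 units, time = 21
  J5 runs 1 units, time = 22
  J1 runs 2 units, time = 24
Finish times: [24, 13, 15, 17, 22]
Average turnaround = 91/5 = 18.2

18.2


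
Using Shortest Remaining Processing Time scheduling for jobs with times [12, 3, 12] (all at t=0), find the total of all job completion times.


Since all jobs arrive at t=0, SRPT equals SPT ordering.
SPT order: [3, 12, 12]
Completion times:
  Job 1: p=3, C=3
  Job 2: p=12, C=15
  Job 3: p=12, C=27
Total completion time = 3 + 15 + 27 = 45

45


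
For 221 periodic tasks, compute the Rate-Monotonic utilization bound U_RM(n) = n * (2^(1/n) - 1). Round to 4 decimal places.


Compute 2^(1/221) = 1.0031413363
Subtract 1: 1.0031413363 - 1 = 0.0031413363
Multiply by n: 221 * 0.0031413363 = 0.6942353223
Round to 4 dp: 0.6942

0.6942


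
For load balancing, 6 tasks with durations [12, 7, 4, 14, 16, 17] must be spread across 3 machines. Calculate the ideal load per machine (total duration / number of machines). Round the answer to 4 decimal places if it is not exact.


Total processing time = 12 + 7 + 4 + 14 + 16 + 17 = 70
Number of machines = 3
Ideal balanced load = 70 / 3 = 23.3333

23.3333


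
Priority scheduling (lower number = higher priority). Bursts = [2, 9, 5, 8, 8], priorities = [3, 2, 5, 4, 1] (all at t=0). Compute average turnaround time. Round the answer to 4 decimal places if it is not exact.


Sort by priority (ascending = highest first):
Order: [(1, 8), (2, 9), (3, 2), (4, 8), (5, 5)]
Completion times:
  Priority 1, burst=8, C=8
  Priority 2, burst=9, C=17
  Priority 3, burst=2, C=19
  Priority 4, burst=8, C=27
  Priority 5, burst=5, C=32
Average turnaround = 103/5 = 20.6

20.6


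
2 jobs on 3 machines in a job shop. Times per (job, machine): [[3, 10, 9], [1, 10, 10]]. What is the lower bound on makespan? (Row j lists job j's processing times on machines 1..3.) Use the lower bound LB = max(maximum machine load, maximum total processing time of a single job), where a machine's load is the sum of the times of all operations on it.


Machine loads:
  Machine 1: 3 + 1 = 4
  Machine 2: 10 + 10 = 20
  Machine 3: 9 + 10 = 19
Max machine load = 20
Job totals:
  Job 1: 22
  Job 2: 21
Max job total = 22
Lower bound = max(20, 22) = 22

22


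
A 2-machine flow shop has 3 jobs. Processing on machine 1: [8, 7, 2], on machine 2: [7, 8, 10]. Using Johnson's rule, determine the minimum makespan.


Apply Johnson's rule:
  Group 1 (a <= b): [(3, 2, 10), (2, 7, 8)]
  Group 2 (a > b): [(1, 8, 7)]
Optimal job order: [3, 2, 1]
Schedule:
  Job 3: M1 done at 2, M2 done at 12
  Job 2: M1 done at 9, M2 done at 20
  Job 1: M1 done at 17, M2 done at 27
Makespan = 27

27


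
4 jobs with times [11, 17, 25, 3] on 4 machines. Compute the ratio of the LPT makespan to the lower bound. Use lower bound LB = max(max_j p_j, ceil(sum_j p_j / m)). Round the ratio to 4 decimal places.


LPT order: [25, 17, 11, 3]
Machine loads after assignment: [25, 17, 11, 3]
LPT makespan = 25
Lower bound = max(max_job, ceil(total/4)) = max(25, 14) = 25
Ratio = 25 / 25 = 1.0

1.0


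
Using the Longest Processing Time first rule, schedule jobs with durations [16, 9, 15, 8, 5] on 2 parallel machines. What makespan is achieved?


Sort jobs in decreasing order (LPT): [16, 15, 9, 8, 5]
Assign each job to the least loaded machine:
  Machine 1: jobs [16, 8, 5], load = 29
  Machine 2: jobs [15, 9], load = 24
Makespan = max load = 29

29


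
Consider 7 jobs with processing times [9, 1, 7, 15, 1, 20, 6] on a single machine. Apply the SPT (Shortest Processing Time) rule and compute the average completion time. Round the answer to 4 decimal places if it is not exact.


Sort jobs by processing time (SPT order): [1, 1, 6, 7, 9, 15, 20]
Compute completion times sequentially:
  Job 1: processing = 1, completes at 1
  Job 2: processing = 1, completes at 2
  Job 3: processing = 6, completes at 8
  Job 4: processing = 7, completes at 15
  Job 5: processing = 9, completes at 24
  Job 6: processing = 15, completes at 39
  Job 7: processing = 20, completes at 59
Sum of completion times = 148
Average completion time = 148/7 = 21.1429

21.1429


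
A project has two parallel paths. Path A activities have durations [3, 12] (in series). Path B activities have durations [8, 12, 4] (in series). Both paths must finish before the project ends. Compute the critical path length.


Path A total = 3 + 12 = 15
Path B total = 8 + 12 + 4 = 24
Critical path = longest path = max(15, 24) = 24

24


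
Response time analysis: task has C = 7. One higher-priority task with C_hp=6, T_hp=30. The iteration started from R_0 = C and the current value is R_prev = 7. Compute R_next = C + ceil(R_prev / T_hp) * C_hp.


R_next = C + ceil(R_prev / T_hp) * C_hp
ceil(7 / 30) = ceil(0.2333) = 1
Interference = 1 * 6 = 6
R_next = 7 + 6 = 13

13


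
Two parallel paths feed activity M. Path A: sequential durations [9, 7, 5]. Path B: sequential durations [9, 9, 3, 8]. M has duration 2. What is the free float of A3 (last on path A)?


ES(A3) = sum of predecessors on chain A = 16
EF(A3) = ES + duration = 16 + 5 = 21
Successor of A3 is M. ES(M) = max(sum(A), sum(B)) = max(21, 29) = 29
Free float = ES(successor) - EF(current) = 29 - 21 = 8

8


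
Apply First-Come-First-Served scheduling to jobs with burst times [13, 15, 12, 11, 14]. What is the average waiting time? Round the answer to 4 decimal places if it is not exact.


FCFS order (as given): [13, 15, 12, 11, 14]
Waiting times:
  Job 1: wait = 0
  Job 2: wait = 13
  Job 3: wait = 28
  Job 4: wait = 40
  Job 5: wait = 51
Sum of waiting times = 132
Average waiting time = 132/5 = 26.4

26.4


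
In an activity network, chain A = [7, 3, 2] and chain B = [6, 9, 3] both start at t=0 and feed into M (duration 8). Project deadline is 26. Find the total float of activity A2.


Forward pass: ES(A2) = sum of predecessors on chain A = 7
EF = ES + duration = 7 + 3 = 10
Backward pass: LF(M) = deadline = 26; LS(M) = 26 - 8 = 18
LF(A2) = LS(M) - sum(successors on chain A) = 18 - 2 = 16
LS = LF - duration = 16 - 3 = 13
Total float = LS - ES = 13 - 7 = 6

6


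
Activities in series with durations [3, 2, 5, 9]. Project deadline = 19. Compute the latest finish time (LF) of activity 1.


LF(activity 1) = deadline - sum of successor durations
Successors: activities 2 through 4 with durations [2, 5, 9]
Sum of successor durations = 16
LF = 19 - 16 = 3

3


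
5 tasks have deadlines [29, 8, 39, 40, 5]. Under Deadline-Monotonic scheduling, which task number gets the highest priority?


Sort tasks by relative deadline (ascending):
  Task 5: deadline = 5
  Task 2: deadline = 8
  Task 1: deadline = 29
  Task 3: deadline = 39
  Task 4: deadline = 40
Priority order (highest first): [5, 2, 1, 3, 4]
Highest priority task = 5

5


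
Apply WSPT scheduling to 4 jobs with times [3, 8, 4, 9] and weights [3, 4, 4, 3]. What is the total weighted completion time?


Compute p/w ratios and sort ascending (WSPT): [(3, 3), (4, 4), (8, 4), (9, 3)]
Compute weighted completion times:
  Job (p=3,w=3): C=3, w*C=3*3=9
  Job (p=4,w=4): C=7, w*C=4*7=28
  Job (p=8,w=4): C=15, w*C=4*15=60
  Job (p=9,w=3): C=24, w*C=3*24=72
Total weighted completion time = 169

169


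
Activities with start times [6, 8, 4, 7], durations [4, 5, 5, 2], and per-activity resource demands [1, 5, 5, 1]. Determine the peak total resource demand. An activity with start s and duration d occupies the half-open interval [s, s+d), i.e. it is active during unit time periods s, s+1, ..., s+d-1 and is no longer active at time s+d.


Each activity i is active on [start_i, start_i + duration_i).
Compute total resource usage per time slot:
  t=0: active resources = [], total = 0
  t=1: active resources = [], total = 0
  t=2: active resources = [], total = 0
  t=3: active resources = [], total = 0
  t=4: active resources = [5], total = 5
  t=5: active resources = [5], total = 5
  t=6: active resources = [1, 5], total = 6
  t=7: active resources = [1, 5, 1], total = 7
  t=8: active resources = [1, 5, 5, 1], total = 12
  t=9: active resources = [1, 5], total = 6
  t=10: active resources = [5], total = 5
  t=11: active resources = [5], total = 5
  t=12: active resources = [5], total = 5
Peak resource demand = 12

12


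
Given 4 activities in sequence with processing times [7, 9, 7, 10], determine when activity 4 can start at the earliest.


Activity 4 starts after activities 1 through 3 complete.
Predecessor durations: [7, 9, 7]
ES = 7 + 9 + 7 = 23

23


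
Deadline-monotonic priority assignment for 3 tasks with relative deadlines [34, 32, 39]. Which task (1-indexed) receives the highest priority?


Sort tasks by relative deadline (ascending):
  Task 2: deadline = 32
  Task 1: deadline = 34
  Task 3: deadline = 39
Priority order (highest first): [2, 1, 3]
Highest priority task = 2

2


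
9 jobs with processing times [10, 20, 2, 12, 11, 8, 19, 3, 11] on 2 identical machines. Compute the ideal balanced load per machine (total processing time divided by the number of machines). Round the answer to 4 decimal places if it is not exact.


Total processing time = 10 + 20 + 2 + 12 + 11 + 8 + 19 + 3 + 11 = 96
Number of machines = 2
Ideal balanced load = 96 / 2 = 48.0

48.0


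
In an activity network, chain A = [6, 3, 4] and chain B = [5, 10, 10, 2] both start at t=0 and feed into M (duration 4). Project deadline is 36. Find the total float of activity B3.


Forward pass: ES(B3) = sum of predecessors on chain B = 15
EF = ES + duration = 15 + 10 = 25
Backward pass: LF(M) = deadline = 36; LS(M) = 36 - 4 = 32
LF(B3) = LS(M) - sum(successors on chain B) = 32 - 2 = 30
LS = LF - duration = 30 - 10 = 20
Total float = LS - ES = 20 - 15 = 5

5


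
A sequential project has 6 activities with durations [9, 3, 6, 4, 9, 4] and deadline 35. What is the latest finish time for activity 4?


LF(activity 4) = deadline - sum of successor durations
Successors: activities 5 through 6 with durations [9, 4]
Sum of successor durations = 13
LF = 35 - 13 = 22

22


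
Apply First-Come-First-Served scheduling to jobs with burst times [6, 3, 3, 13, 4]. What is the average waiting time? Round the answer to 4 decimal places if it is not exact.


FCFS order (as given): [6, 3, 3, 13, 4]
Waiting times:
  Job 1: wait = 0
  Job 2: wait = 6
  Job 3: wait = 9
  Job 4: wait = 12
  Job 5: wait = 25
Sum of waiting times = 52
Average waiting time = 52/5 = 10.4

10.4


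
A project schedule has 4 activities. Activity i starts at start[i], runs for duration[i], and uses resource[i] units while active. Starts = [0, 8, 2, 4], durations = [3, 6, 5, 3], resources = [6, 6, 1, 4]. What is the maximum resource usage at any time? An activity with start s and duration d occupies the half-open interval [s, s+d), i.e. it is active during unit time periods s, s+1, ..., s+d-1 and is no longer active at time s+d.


Each activity i is active on [start_i, start_i + duration_i).
Compute total resource usage per time slot:
  t=0: active resources = [6], total = 6
  t=1: active resources = [6], total = 6
  t=2: active resources = [6, 1], total = 7
  t=3: active resources = [1], total = 1
  t=4: active resources = [1, 4], total = 5
  t=5: active resources = [1, 4], total = 5
  t=6: active resources = [1, 4], total = 5
  t=7: active resources = [], total = 0
  t=8: active resources = [6], total = 6
  t=9: active resources = [6], total = 6
  t=10: active resources = [6], total = 6
  t=11: active resources = [6], total = 6
  t=12: active resources = [6], total = 6
  t=13: active resources = [6], total = 6
Peak resource demand = 7

7


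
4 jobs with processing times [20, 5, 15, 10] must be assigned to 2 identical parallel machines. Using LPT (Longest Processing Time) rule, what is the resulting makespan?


Sort jobs in decreasing order (LPT): [20, 15, 10, 5]
Assign each job to the least loaded machine:
  Machine 1: jobs [20, 5], load = 25
  Machine 2: jobs [15, 10], load = 25
Makespan = max load = 25

25


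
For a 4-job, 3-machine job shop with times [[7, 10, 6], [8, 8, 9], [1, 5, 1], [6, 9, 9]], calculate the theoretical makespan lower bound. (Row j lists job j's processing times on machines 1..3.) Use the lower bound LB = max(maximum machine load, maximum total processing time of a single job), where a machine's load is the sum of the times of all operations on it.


Machine loads:
  Machine 1: 7 + 8 + 1 + 6 = 22
  Machine 2: 10 + 8 + 5 + 9 = 32
  Machine 3: 6 + 9 + 1 + 9 = 25
Max machine load = 32
Job totals:
  Job 1: 23
  Job 2: 25
  Job 3: 7
  Job 4: 24
Max job total = 25
Lower bound = max(32, 25) = 32

32


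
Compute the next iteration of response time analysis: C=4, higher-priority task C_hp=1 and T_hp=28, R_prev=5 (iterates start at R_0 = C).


R_next = C + ceil(R_prev / T_hp) * C_hp
ceil(5 / 28) = ceil(0.1786) = 1
Interference = 1 * 1 = 1
R_next = 4 + 1 = 5
R_next = R_prev, so the iteration has converged (response time = 5).

5


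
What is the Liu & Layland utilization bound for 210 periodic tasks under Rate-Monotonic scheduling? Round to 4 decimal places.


Compute 2^(1/210) = 1.0033061542
Subtract 1: 1.0033061542 - 1 = 0.0033061542
Multiply by n: 210 * 0.0033061542 = 0.6942923820
Round to 4 dp: 0.6943

0.6943


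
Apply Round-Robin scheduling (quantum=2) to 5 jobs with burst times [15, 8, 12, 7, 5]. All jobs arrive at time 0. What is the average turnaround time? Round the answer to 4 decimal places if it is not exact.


Time quantum = 2
Execution trace:
  J1 runs 2 units, time = 2
  J2 runs 2 units, time = 4
  J3 runs 2 units, time = 6
  J4 runs 2 units, time = 8
  J5 runs 2 units, time = 10
  J1 runs 2 units, time = 12
  J2 runs 2 units, time = 14
  J3 runs 2 units, time = 16
  J4 runs 2 units, time = 18
  J5 runs 2 units, time = 20
  J1 runs 2 units, time = 22
  J2 runs 2 units, time = 24
  J3 runs 2 units, time = 26
  J4 runs 2 units, time = 28
  J5 runs 1 units, time = 29
  J1 runs 2 units, time = 31
  J2 runs 2 units, time = 33
  J3 runs 2 units, time = 35
  J4 runs 1 units, time = 36
  J1 runs 2 units, time = 38
  J3 runs 2 units, time = 40
  J1 runs 2 units, time = 42
  J3 runs 2 units, time = 44
  J1 runs 2 units, time = 46
  J1 runs 1 units, time = 47
Finish times: [47, 33, 44, 36, 29]
Average turnaround = 189/5 = 37.8

37.8


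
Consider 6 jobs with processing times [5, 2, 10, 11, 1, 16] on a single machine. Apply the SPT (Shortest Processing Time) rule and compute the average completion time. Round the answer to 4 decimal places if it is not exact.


Sort jobs by processing time (SPT order): [1, 2, 5, 10, 11, 16]
Compute completion times sequentially:
  Job 1: processing = 1, completes at 1
  Job 2: processing = 2, completes at 3
  Job 3: processing = 5, completes at 8
  Job 4: processing = 10, completes at 18
  Job 5: processing = 11, completes at 29
  Job 6: processing = 16, completes at 45
Sum of completion times = 104
Average completion time = 104/6 = 17.3333

17.3333


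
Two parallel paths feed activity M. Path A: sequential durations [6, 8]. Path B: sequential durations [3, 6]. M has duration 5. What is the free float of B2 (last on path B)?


ES(B2) = sum of predecessors on chain B = 3
EF(B2) = ES + duration = 3 + 6 = 9
Successor of B2 is M. ES(M) = max(sum(A), sum(B)) = max(14, 9) = 14
Free float = ES(successor) - EF(current) = 14 - 9 = 5

5


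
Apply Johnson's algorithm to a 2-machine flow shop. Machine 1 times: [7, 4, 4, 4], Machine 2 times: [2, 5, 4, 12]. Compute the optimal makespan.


Apply Johnson's rule:
  Group 1 (a <= b): [(2, 4, 5), (3, 4, 4), (4, 4, 12)]
  Group 2 (a > b): [(1, 7, 2)]
Optimal job order: [2, 3, 4, 1]
Schedule:
  Job 2: M1 done at 4, M2 done at 9
  Job 3: M1 done at 8, M2 done at 13
  Job 4: M1 done at 12, M2 done at 25
  Job 1: M1 done at 19, M2 done at 27
Makespan = 27

27


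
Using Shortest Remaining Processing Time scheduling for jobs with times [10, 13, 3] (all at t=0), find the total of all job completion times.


Since all jobs arrive at t=0, SRPT equals SPT ordering.
SPT order: [3, 10, 13]
Completion times:
  Job 1: p=3, C=3
  Job 2: p=10, C=13
  Job 3: p=13, C=26
Total completion time = 3 + 13 + 26 = 42

42


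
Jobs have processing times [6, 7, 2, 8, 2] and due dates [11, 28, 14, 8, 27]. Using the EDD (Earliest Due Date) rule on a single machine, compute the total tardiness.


Sort by due date (EDD order): [(8, 8), (6, 11), (2, 14), (2, 27), (7, 28)]
Compute completion times and tardiness:
  Job 1: p=8, d=8, C=8, tardiness=max(0,8-8)=0
  Job 2: p=6, d=11, C=14, tardiness=max(0,14-11)=3
  Job 3: p=2, d=14, C=16, tardiness=max(0,16-14)=2
  Job 4: p=2, d=27, C=18, tardiness=max(0,18-27)=0
  Job 5: p=7, d=28, C=25, tardiness=max(0,25-28)=0
Total tardiness = 5

5


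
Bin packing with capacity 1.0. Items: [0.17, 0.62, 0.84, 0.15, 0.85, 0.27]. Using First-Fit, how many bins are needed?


Place items sequentially using First-Fit:
  Item 0.17 -> new Bin 1
  Item 0.62 -> Bin 1 (now 0.79)
  Item 0.84 -> new Bin 2
  Item 0.15 -> Bin 1 (now 0.94)
  Item 0.85 -> new Bin 3
  Item 0.27 -> new Bin 4
Total bins used = 4

4


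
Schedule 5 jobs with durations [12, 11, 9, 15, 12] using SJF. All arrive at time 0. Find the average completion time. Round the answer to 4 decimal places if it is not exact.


SJF order (ascending): [9, 11, 12, 12, 15]
Completion times:
  Job 1: burst=9, C=9
  Job 2: burst=11, C=20
  Job 3: burst=12, C=32
  Job 4: burst=12, C=44
  Job 5: burst=15, C=59
Average completion = 164/5 = 32.8

32.8


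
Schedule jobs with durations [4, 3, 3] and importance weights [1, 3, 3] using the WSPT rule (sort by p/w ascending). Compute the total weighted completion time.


Compute p/w ratios and sort ascending (WSPT): [(3, 3), (3, 3), (4, 1)]
Compute weighted completion times:
  Job (p=3,w=3): C=3, w*C=3*3=9
  Job (p=3,w=3): C=6, w*C=3*6=18
  Job (p=4,w=1): C=10, w*C=1*10=10
Total weighted completion time = 37

37


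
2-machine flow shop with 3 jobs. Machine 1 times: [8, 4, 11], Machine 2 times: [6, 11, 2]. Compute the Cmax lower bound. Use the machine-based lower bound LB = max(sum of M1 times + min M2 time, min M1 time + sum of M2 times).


LB1 = sum(M1 times) + min(M2 times) = 23 + 2 = 25
LB2 = min(M1 times) + sum(M2 times) = 4 + 19 = 23
Lower bound = max(LB1, LB2) = max(25, 23) = 25

25


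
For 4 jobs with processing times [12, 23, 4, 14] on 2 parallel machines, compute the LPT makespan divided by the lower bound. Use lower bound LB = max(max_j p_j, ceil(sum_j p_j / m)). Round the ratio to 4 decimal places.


LPT order: [23, 14, 12, 4]
Machine loads after assignment: [27, 26]
LPT makespan = 27
Lower bound = max(max_job, ceil(total/2)) = max(23, 27) = 27
Ratio = 27 / 27 = 1.0

1.0


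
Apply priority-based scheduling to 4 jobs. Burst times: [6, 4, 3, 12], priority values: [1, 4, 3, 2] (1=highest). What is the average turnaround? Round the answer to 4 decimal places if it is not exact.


Sort by priority (ascending = highest first):
Order: [(1, 6), (2, 12), (3, 3), (4, 4)]
Completion times:
  Priority 1, burst=6, C=6
  Priority 2, burst=12, C=18
  Priority 3, burst=3, C=21
  Priority 4, burst=4, C=25
Average turnaround = 70/4 = 17.5

17.5


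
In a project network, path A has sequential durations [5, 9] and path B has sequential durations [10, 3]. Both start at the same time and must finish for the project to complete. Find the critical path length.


Path A total = 5 + 9 = 14
Path B total = 10 + 3 = 13
Critical path = longest path = max(14, 13) = 14

14


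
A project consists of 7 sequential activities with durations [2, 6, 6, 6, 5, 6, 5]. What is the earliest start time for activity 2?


Activity 2 starts after activities 1 through 1 complete.
Predecessor durations: [2]
ES = 2 = 2

2


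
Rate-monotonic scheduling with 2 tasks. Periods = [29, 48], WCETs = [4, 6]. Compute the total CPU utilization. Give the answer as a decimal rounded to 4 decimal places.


Compute individual utilizations (exact fractions):
  Task 1: C/T = 4/29 (approx. 0.1379)
  Task 2: C/T = 6/48 = 1/8 (approx. 0.125)
Total utilization U = 4/29 + 1/8 = 61/232
Rounded to 4 decimal places: U = 0.2629
RM (Liu & Layland) bound for 2 tasks = 0.828427; compare with U = 61/232 (approx. 0.262931)
U <= bound, so schedulable by RM sufficient condition.

0.2629


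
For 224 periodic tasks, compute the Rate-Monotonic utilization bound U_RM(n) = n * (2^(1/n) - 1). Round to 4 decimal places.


Compute 2^(1/224) = 1.0030991997
Subtract 1: 1.0030991997 - 1 = 0.0030991997
Multiply by n: 224 * 0.0030991997 = 0.6942207328
Round to 4 dp: 0.6942

0.6942


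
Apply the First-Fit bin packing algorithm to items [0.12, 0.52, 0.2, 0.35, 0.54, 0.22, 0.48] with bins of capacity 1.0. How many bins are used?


Place items sequentially using First-Fit:
  Item 0.12 -> new Bin 1
  Item 0.52 -> Bin 1 (now 0.64)
  Item 0.2 -> Bin 1 (now 0.84)
  Item 0.35 -> new Bin 2
  Item 0.54 -> Bin 2 (now 0.89)
  Item 0.22 -> new Bin 3
  Item 0.48 -> Bin 3 (now 0.7)
Total bins used = 3

3


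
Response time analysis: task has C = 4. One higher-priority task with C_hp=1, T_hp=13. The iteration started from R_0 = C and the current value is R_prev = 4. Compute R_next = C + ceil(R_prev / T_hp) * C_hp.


R_next = C + ceil(R_prev / T_hp) * C_hp
ceil(4 / 13) = ceil(0.3077) = 1
Interference = 1 * 1 = 1
R_next = 4 + 1 = 5

5


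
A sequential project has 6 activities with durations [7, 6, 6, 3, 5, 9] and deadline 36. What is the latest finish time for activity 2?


LF(activity 2) = deadline - sum of successor durations
Successors: activities 3 through 6 with durations [6, 3, 5, 9]
Sum of successor durations = 23
LF = 36 - 23 = 13

13


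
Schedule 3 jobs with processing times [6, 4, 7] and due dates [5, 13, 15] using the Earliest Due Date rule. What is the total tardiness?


Sort by due date (EDD order): [(6, 5), (4, 13), (7, 15)]
Compute completion times and tardiness:
  Job 1: p=6, d=5, C=6, tardiness=max(0,6-5)=1
  Job 2: p=4, d=13, C=10, tardiness=max(0,10-13)=0
  Job 3: p=7, d=15, C=17, tardiness=max(0,17-15)=2
Total tardiness = 3

3


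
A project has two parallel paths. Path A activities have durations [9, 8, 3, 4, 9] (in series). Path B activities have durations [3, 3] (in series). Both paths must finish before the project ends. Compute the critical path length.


Path A total = 9 + 8 + 3 + 4 + 9 = 33
Path B total = 3 + 3 = 6
Critical path = longest path = max(33, 6) = 33

33


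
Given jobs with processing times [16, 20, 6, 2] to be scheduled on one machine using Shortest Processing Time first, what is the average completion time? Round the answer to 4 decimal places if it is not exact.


Sort jobs by processing time (SPT order): [2, 6, 16, 20]
Compute completion times sequentially:
  Job 1: processing = 2, completes at 2
  Job 2: processing = 6, completes at 8
  Job 3: processing = 16, completes at 24
  Job 4: processing = 20, completes at 44
Sum of completion times = 78
Average completion time = 78/4 = 19.5

19.5


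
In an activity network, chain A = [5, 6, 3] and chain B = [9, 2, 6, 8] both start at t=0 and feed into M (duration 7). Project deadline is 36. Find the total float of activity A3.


Forward pass: ES(A3) = sum of predecessors on chain A = 11
EF = ES + duration = 11 + 3 = 14
Backward pass: LF(M) = deadline = 36; LS(M) = 36 - 7 = 29
LF(A3) = LS(M) - sum(successors on chain A) = 29 - 0 = 29
LS = LF - duration = 29 - 3 = 26
Total float = LS - ES = 26 - 11 = 15

15


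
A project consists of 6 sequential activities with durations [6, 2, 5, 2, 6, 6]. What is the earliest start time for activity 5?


Activity 5 starts after activities 1 through 4 complete.
Predecessor durations: [6, 2, 5, 2]
ES = 6 + 2 + 5 + 2 = 15

15


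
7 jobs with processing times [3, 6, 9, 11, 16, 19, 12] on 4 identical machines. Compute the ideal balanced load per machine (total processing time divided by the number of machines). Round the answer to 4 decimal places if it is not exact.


Total processing time = 3 + 6 + 9 + 11 + 16 + 19 + 12 = 76
Number of machines = 4
Ideal balanced load = 76 / 4 = 19.0

19.0


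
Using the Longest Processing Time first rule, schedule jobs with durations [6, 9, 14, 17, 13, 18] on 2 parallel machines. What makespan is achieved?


Sort jobs in decreasing order (LPT): [18, 17, 14, 13, 9, 6]
Assign each job to the least loaded machine:
  Machine 1: jobs [18, 13, 9], load = 40
  Machine 2: jobs [17, 14, 6], load = 37
Makespan = max load = 40

40


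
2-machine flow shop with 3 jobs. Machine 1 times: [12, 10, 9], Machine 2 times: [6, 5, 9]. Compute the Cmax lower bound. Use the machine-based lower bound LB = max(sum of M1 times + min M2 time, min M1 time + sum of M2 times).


LB1 = sum(M1 times) + min(M2 times) = 31 + 5 = 36
LB2 = min(M1 times) + sum(M2 times) = 9 + 20 = 29
Lower bound = max(LB1, LB2) = max(36, 29) = 36

36


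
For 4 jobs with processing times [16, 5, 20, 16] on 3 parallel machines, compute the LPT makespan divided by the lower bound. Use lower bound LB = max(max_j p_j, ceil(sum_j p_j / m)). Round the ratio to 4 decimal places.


LPT order: [20, 16, 16, 5]
Machine loads after assignment: [20, 21, 16]
LPT makespan = 21
Lower bound = max(max_job, ceil(total/3)) = max(20, 19) = 20
Ratio = 21 / 20 = 1.05

1.05


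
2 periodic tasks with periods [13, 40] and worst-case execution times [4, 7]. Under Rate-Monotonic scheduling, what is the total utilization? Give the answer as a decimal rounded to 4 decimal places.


Compute individual utilizations (exact fractions):
  Task 1: C/T = 4/13 (approx. 0.3077)
  Task 2: C/T = 7/40 (approx. 0.175)
Total utilization U = 4/13 + 7/40 = 251/520
Rounded to 4 decimal places: U = 0.4827
RM (Liu & Layland) bound for 2 tasks = 0.828427; compare with U = 251/520 (approx. 0.482692)
U <= bound, so schedulable by RM sufficient condition.

0.4827


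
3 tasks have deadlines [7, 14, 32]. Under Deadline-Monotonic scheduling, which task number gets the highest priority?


Sort tasks by relative deadline (ascending):
  Task 1: deadline = 7
  Task 2: deadline = 14
  Task 3: deadline = 32
Priority order (highest first): [1, 2, 3]
Highest priority task = 1

1


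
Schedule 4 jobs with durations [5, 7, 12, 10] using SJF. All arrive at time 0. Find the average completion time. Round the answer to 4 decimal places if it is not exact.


SJF order (ascending): [5, 7, 10, 12]
Completion times:
  Job 1: burst=5, C=5
  Job 2: burst=7, C=12
  Job 3: burst=10, C=22
  Job 4: burst=12, C=34
Average completion = 73/4 = 18.25

18.25


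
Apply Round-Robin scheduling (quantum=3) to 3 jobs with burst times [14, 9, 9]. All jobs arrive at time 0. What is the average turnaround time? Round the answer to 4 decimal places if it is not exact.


Time quantum = 3
Execution trace:
  J1 runs 3 units, time = 3
  J2 runs 3 units, time = 6
  J3 runs 3 units, time = 9
  J1 runs 3 units, time = 12
  J2 runs 3 units, time = 15
  J3 runs 3 units, time = 18
  J1 runs 3 units, time = 21
  J2 runs 3 units, time = 24
  J3 runs 3 units, time = 27
  J1 runs 3 units, time = 30
  J1 runs 2 units, time = 32
Finish times: [32, 24, 27]
Average turnaround = 83/3 = 27.6667

27.6667


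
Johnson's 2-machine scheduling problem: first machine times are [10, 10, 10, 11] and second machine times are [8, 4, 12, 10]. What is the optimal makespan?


Apply Johnson's rule:
  Group 1 (a <= b): [(3, 10, 12)]
  Group 2 (a > b): [(4, 11, 10), (1, 10, 8), (2, 10, 4)]
Optimal job order: [3, 4, 1, 2]
Schedule:
  Job 3: M1 done at 10, M2 done at 22
  Job 4: M1 done at 21, M2 done at 32
  Job 1: M1 done at 31, M2 done at 40
  Job 2: M1 done at 41, M2 done at 45
Makespan = 45

45


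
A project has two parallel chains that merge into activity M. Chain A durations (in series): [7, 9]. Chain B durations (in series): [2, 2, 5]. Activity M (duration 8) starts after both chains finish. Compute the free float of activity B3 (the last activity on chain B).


ES(B3) = sum of predecessors on chain B = 4
EF(B3) = ES + duration = 4 + 5 = 9
Successor of B3 is M. ES(M) = max(sum(A), sum(B)) = max(16, 9) = 16
Free float = ES(successor) - EF(current) = 16 - 9 = 7

7


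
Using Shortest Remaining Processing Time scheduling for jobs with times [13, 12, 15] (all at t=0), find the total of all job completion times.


Since all jobs arrive at t=0, SRPT equals SPT ordering.
SPT order: [12, 13, 15]
Completion times:
  Job 1: p=12, C=12
  Job 2: p=13, C=25
  Job 3: p=15, C=40
Total completion time = 12 + 25 + 40 = 77

77


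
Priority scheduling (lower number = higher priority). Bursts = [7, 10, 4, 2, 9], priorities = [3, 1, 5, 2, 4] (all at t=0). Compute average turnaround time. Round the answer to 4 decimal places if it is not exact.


Sort by priority (ascending = highest first):
Order: [(1, 10), (2, 2), (3, 7), (4, 9), (5, 4)]
Completion times:
  Priority 1, burst=10, C=10
  Priority 2, burst=2, C=12
  Priority 3, burst=7, C=19
  Priority 4, burst=9, C=28
  Priority 5, burst=4, C=32
Average turnaround = 101/5 = 20.2

20.2


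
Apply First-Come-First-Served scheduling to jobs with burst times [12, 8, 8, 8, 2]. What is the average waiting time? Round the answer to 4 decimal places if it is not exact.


FCFS order (as given): [12, 8, 8, 8, 2]
Waiting times:
  Job 1: wait = 0
  Job 2: wait = 12
  Job 3: wait = 20
  Job 4: wait = 28
  Job 5: wait = 36
Sum of waiting times = 96
Average waiting time = 96/5 = 19.2

19.2


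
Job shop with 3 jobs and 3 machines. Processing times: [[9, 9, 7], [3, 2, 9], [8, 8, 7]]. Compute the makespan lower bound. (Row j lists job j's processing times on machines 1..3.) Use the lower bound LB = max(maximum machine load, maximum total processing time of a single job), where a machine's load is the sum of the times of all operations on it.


Machine loads:
  Machine 1: 9 + 3 + 8 = 20
  Machine 2: 9 + 2 + 8 = 19
  Machine 3: 7 + 9 + 7 = 23
Max machine load = 23
Job totals:
  Job 1: 25
  Job 2: 14
  Job 3: 23
Max job total = 25
Lower bound = max(23, 25) = 25

25


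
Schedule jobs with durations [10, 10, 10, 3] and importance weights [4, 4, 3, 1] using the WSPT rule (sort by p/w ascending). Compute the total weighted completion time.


Compute p/w ratios and sort ascending (WSPT): [(10, 4), (10, 4), (3, 1), (10, 3)]
Compute weighted completion times:
  Job (p=10,w=4): C=10, w*C=4*10=40
  Job (p=10,w=4): C=20, w*C=4*20=80
  Job (p=3,w=1): C=23, w*C=1*23=23
  Job (p=10,w=3): C=33, w*C=3*33=99
Total weighted completion time = 242

242


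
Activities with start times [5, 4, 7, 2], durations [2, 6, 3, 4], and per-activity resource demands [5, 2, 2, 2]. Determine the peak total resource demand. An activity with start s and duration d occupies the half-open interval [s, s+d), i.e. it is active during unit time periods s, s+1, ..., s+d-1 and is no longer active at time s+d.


Each activity i is active on [start_i, start_i + duration_i).
Compute total resource usage per time slot:
  t=0: active resources = [], total = 0
  t=1: active resources = [], total = 0
  t=2: active resources = [2], total = 2
  t=3: active resources = [2], total = 2
  t=4: active resources = [2, 2], total = 4
  t=5: active resources = [5, 2, 2], total = 9
  t=6: active resources = [5, 2], total = 7
  t=7: active resources = [2, 2], total = 4
  t=8: active resources = [2, 2], total = 4
  t=9: active resources = [2, 2], total = 4
Peak resource demand = 9

9


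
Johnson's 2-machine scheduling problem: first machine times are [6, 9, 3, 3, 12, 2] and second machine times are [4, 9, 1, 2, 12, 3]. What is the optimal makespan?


Apply Johnson's rule:
  Group 1 (a <= b): [(6, 2, 3), (2, 9, 9), (5, 12, 12)]
  Group 2 (a > b): [(1, 6, 4), (4, 3, 2), (3, 3, 1)]
Optimal job order: [6, 2, 5, 1, 4, 3]
Schedule:
  Job 6: M1 done at 2, M2 done at 5
  Job 2: M1 done at 11, M2 done at 20
  Job 5: M1 done at 23, M2 done at 35
  Job 1: M1 done at 29, M2 done at 39
  Job 4: M1 done at 32, M2 done at 41
  Job 3: M1 done at 35, M2 done at 42
Makespan = 42

42


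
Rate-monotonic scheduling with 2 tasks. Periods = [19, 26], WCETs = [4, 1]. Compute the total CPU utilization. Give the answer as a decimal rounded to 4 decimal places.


Compute individual utilizations (exact fractions):
  Task 1: C/T = 4/19 (approx. 0.2105)
  Task 2: C/T = 1/26 (approx. 0.0385)
Total utilization U = 4/19 + 1/26 = 123/494
Rounded to 4 decimal places: U = 0.2490
RM (Liu & Layland) bound for 2 tasks = 0.828427; compare with U = 123/494 (approx. 0.248988)
U <= bound, so schedulable by RM sufficient condition.

0.2490


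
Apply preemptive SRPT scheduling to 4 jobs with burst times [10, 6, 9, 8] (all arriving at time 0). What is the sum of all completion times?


Since all jobs arrive at t=0, SRPT equals SPT ordering.
SPT order: [6, 8, 9, 10]
Completion times:
  Job 1: p=6, C=6
  Job 2: p=8, C=14
  Job 3: p=9, C=23
  Job 4: p=10, C=33
Total completion time = 6 + 14 + 23 + 33 = 76

76


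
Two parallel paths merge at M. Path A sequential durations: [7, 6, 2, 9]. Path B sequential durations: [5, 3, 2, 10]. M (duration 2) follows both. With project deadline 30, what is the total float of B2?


Forward pass: ES(B2) = sum of predecessors on chain B = 5
EF = ES + duration = 5 + 3 = 8
Backward pass: LF(M) = deadline = 30; LS(M) = 30 - 2 = 28
LF(B2) = LS(M) - sum(successors on chain B) = 28 - 12 = 16
LS = LF - duration = 16 - 3 = 13
Total float = LS - ES = 13 - 5 = 8

8


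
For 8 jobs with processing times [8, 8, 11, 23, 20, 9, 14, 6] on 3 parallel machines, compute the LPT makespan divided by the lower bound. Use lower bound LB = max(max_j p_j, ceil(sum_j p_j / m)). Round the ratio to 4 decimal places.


LPT order: [23, 20, 14, 11, 9, 8, 8, 6]
Machine loads after assignment: [31, 35, 33]
LPT makespan = 35
Lower bound = max(max_job, ceil(total/3)) = max(23, 33) = 33
Ratio = 35 / 33 = 1.0606

1.0606


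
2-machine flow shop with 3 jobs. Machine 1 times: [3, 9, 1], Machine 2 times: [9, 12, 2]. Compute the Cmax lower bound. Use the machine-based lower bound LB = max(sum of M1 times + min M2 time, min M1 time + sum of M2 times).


LB1 = sum(M1 times) + min(M2 times) = 13 + 2 = 15
LB2 = min(M1 times) + sum(M2 times) = 1 + 23 = 24
Lower bound = max(LB1, LB2) = max(15, 24) = 24

24


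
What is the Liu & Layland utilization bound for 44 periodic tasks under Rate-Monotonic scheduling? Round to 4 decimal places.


Compute 2^(1/44) = 1.0158780831
Subtract 1: 1.0158780831 - 1 = 0.0158780831
Multiply by n: 44 * 0.0158780831 = 0.6986356564
Round to 4 dp: 0.6986

0.6986


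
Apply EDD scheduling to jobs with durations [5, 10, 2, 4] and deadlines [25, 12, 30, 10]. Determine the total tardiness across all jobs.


Sort by due date (EDD order): [(4, 10), (10, 12), (5, 25), (2, 30)]
Compute completion times and tardiness:
  Job 1: p=4, d=10, C=4, tardiness=max(0,4-10)=0
  Job 2: p=10, d=12, C=14, tardiness=max(0,14-12)=2
  Job 3: p=5, d=25, C=19, tardiness=max(0,19-25)=0
  Job 4: p=2, d=30, C=21, tardiness=max(0,21-30)=0
Total tardiness = 2

2


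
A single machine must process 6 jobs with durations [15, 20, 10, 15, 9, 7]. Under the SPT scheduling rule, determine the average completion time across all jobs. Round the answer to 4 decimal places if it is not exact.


Sort jobs by processing time (SPT order): [7, 9, 10, 15, 15, 20]
Compute completion times sequentially:
  Job 1: processing = 7, completes at 7
  Job 2: processing = 9, completes at 16
  Job 3: processing = 10, completes at 26
  Job 4: processing = 15, completes at 41
  Job 5: processing = 15, completes at 56
  Job 6: processing = 20, completes at 76
Sum of completion times = 222
Average completion time = 222/6 = 37.0

37.0


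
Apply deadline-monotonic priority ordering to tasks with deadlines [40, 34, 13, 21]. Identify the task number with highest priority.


Sort tasks by relative deadline (ascending):
  Task 3: deadline = 13
  Task 4: deadline = 21
  Task 2: deadline = 34
  Task 1: deadline = 40
Priority order (highest first): [3, 4, 2, 1]
Highest priority task = 3

3


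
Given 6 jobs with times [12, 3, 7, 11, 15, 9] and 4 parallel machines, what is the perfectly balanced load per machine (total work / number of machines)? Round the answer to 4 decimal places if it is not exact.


Total processing time = 12 + 3 + 7 + 11 + 15 + 9 = 57
Number of machines = 4
Ideal balanced load = 57 / 4 = 14.25

14.25
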